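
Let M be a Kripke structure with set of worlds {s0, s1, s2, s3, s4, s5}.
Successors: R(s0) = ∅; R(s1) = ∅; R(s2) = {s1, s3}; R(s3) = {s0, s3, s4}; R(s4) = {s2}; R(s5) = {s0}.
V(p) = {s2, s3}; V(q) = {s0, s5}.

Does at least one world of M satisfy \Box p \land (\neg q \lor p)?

Yes

Let φ = \Box p \land (\neg q \lor p). Evaluate φ at each world:
  s0 (successors ∅): φ is false.
  s1 (successors ∅): φ is true.
  s2 (successors {s1, s3}): φ is false.
  s3 (successors {s0, s3, s4}): φ is false.
  s4 (successors {s2}): φ is true.
  s5 (successors {s0}): φ is false.
Detail at s1 (witness):
  At s1: \Box p is true, \neg q \lor p is true, so \Box p \land (\neg q \lor p) is true.
    At s1: no accessible worlds, so \Box p holds vacuously.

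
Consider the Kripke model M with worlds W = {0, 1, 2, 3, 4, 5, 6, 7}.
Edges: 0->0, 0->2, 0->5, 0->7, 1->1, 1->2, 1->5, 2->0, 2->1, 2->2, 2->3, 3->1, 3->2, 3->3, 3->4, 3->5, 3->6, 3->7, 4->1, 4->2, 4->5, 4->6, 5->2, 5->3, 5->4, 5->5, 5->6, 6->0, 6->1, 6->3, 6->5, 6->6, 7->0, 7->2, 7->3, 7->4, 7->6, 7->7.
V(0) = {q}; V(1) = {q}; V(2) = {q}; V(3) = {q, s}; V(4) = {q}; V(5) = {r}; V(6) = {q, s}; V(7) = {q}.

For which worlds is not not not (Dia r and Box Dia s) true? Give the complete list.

Recall that Box ψ holds at a world iff ψ holds at every accessible world, and Dia ψ holds iff ψ holds at some accessible world.
Let φ = not not not (Dia r and Box Dia s). Evaluate φ at each world:
  0 (successors {0, 2, 5, 7}): φ is true.
  1 (successors {1, 2, 5}): φ is true.
  2 (successors {0, 1, 2, 3}): φ is true.
  3 (successors {1, 2, 3, 4, 5, 6, 7}): φ is true.
  4 (successors {1, 2, 5, 6}): φ is true.
  5 (successors {2, 3, 4, 5, 6}): φ is false.
  6 (successors {0, 1, 3, 5, 6}): φ is true.
  7 (successors {0, 2, 3, 4, 6, 7}): φ is true.
For instance, at 7:
  At 7: not not (Dia r and Box Dia s) is false, so not not not (Dia r and Box Dia s) is true.
    At 7: not (Dia r and Box Dia s) is true, so not not (Dia r and Box Dia s) is false.
      At 7: Dia r and Box Dia s is false, so not (Dia r and Box Dia s) is true.
Satisfying worlds: {0, 1, 2, 3, 4, 6, 7}

0, 1, 2, 3, 4, 6, 7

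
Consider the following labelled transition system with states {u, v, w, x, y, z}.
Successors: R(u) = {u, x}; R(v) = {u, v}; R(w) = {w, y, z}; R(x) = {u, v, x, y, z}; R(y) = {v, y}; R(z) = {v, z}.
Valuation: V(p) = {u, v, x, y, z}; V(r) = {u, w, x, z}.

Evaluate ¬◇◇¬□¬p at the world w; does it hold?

Recall that □ψ holds at a world iff ψ holds at every accessible world, and ◇ψ holds iff ψ holds at some accessible world.
At w: ◇◇¬□¬p is true, so ¬◇◇¬□¬p is false.
  At w: ◇◇¬□¬p requires ◇¬□¬p at some successor in {w, y, z}.
    ◇¬□¬p holds at w, so ◇◇¬□¬p is true at w.
      At w: ◇¬□¬p requires ¬□¬p at some successor in {w, y, z}.
        ¬□¬p holds at w, so ◇¬□¬p is true at w.

No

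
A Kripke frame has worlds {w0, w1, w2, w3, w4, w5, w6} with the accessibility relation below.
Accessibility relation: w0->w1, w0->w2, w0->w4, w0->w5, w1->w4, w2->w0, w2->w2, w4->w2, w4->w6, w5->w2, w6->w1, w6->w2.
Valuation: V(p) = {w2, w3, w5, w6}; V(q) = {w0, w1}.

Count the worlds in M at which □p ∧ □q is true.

Let φ = □p ∧ □q. Evaluate φ at each world:
  w0 (successors {w1, w2, w4, w5}): φ is false.
  w1 (successors {w4}): φ is false.
  w2 (successors {w0, w2}): φ is false.
  w3 (successors ∅): φ is true.
  w4 (successors {w2, w6}): φ is false.
  w5 (successors {w2}): φ is false.
  w6 (successors {w1, w2}): φ is false.
For instance, at w4:
  At w4: □p is true, □q is false, so □p ∧ □q is false.
    At w4: □p requires p at every successor {w2, w6}.
      At w2: p is true.
      At w6: p is true.
    So □p is true at w4.
    At w4: □q requires q at every successor {w2, w6}.
      q fails at w2, so □q is false at w4.
Satisfying worlds: {w3}

1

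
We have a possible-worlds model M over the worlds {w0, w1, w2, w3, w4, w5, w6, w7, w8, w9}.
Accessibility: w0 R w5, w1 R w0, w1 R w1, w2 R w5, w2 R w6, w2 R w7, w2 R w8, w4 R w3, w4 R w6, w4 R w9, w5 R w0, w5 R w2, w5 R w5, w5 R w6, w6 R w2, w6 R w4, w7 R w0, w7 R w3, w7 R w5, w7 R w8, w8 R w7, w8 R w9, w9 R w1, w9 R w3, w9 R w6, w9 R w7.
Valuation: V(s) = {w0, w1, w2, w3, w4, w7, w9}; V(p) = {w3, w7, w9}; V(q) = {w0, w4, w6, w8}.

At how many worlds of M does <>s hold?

Recall that <>ψ holds at a world iff ψ holds at some accessible world.
Let φ = <>s. Evaluate φ at each world:
  w0 (successors {w5}): φ is false.
  w1 (successors {w0, w1}): φ is true.
  w2 (successors {w5, w6, w7, w8}): φ is true.
  w3 (successors ∅): φ is false.
  w4 (successors {w3, w6, w9}): φ is true.
  w5 (successors {w0, w2, w5, w6}): φ is true.
  w6 (successors {w2, w4}): φ is true.
  w7 (successors {w0, w3, w5, w8}): φ is true.
  w8 (successors {w7, w9}): φ is true.
  w9 (successors {w1, w3, w6, w7}): φ is true.
For instance, at w1:
  At w1: <>s requires s at some successor in {w0, w1}.
    s holds at w0, so <>s is true at w1.
Satisfying worlds: {w1, w2, w4, w5, w6, w7, w8, w9}

8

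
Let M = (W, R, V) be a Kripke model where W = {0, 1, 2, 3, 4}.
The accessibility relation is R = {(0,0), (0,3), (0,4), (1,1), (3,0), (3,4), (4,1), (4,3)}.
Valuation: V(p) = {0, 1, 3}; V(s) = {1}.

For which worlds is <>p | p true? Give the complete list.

Recall that <>ψ holds at a world iff ψ holds at some accessible world.
Let φ = <>p | p. Evaluate φ at each world:
  0 (successors {0, 3, 4}): φ is true.
  1 (successors {1}): φ is true.
  2 (successors ∅): φ is false.
  3 (successors {0, 4}): φ is true.
  4 (successors {1, 3}): φ is true.
For instance, at 4:
  At 4: <>p is true, p is false, so <>p | p is true.
    At 4: <>p requires p at some successor in {1, 3}.
      p holds at 1, so <>p is true at 4.
Satisfying worlds: {0, 1, 3, 4}

0, 1, 3, 4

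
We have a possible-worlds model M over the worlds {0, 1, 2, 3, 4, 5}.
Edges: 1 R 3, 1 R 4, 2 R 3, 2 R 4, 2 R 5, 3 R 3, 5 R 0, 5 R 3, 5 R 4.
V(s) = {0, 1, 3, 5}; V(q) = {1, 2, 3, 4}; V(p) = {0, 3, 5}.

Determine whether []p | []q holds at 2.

At 2: []p is false, []q is false, so []p | []q is false.
  At 2: []p requires p at every successor {3, 4, 5}.
    p fails at 4, so []p is false at 2.
  At 2: []q requires q at every successor {3, 4, 5}.
    q fails at 5, so []q is false at 2.

No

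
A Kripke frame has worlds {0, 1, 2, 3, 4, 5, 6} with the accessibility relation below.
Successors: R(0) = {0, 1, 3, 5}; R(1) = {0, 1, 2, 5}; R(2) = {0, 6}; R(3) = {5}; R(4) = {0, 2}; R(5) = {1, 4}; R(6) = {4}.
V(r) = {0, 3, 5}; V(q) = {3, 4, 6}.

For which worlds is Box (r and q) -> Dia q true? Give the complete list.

0, 1, 2, 3, 4, 5, 6

Let φ = Box (r and q) -> Dia q. Evaluate φ at each world:
  0 (successors {0, 1, 3, 5}): φ is true.
  1 (successors {0, 1, 2, 5}): φ is true.
  2 (successors {0, 6}): φ is true.
  3 (successors {5}): φ is true.
  4 (successors {0, 2}): φ is true.
  5 (successors {1, 4}): φ is true.
  6 (successors {4}): φ is true.
For instance, at 3:
  At 3: Box (r and q) is false, Dia q is false, so Box (r and q) -> Dia q is true.
    At 3: Box (r and q) requires r and q at every successor {5}.
      r and q fails at 5, so Box (r and q) is false at 3.
    At 3: Dia q requires q at some successor in {5}.
      At 5: q is false.
    So Dia q is false at 3.
Satisfying worlds: {0, 1, 2, 3, 4, 5, 6}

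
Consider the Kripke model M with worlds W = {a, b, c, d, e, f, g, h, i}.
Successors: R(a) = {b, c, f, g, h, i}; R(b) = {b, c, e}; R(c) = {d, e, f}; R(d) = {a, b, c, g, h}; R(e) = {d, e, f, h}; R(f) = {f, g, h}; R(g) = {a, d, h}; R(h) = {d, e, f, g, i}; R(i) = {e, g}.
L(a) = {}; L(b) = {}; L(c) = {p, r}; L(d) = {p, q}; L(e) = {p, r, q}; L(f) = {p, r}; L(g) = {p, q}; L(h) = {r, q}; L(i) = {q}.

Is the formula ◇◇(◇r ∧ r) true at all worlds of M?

Let φ = ◇◇(◇r ∧ r). Evaluate φ at each world:
  a (successors {b, c, f, g, h, i}): φ is true.
  b (successors {b, c, e}): φ is true.
  c (successors {d, e, f}): φ is true.
  d (successors {a, b, c, g, h}): φ is true.
  e (successors {d, e, f, h}): φ is true.
  f (successors {f, g, h}): φ is true.
  g (successors {a, d, h}): φ is true.
  h (successors {d, e, f, g, i}): φ is true.
  i (successors {e, g}): φ is true.
For instance, at g:
  At g: ◇◇(◇r ∧ r) requires ◇(◇r ∧ r) at some successor in {a, d, h}.
    ◇(◇r ∧ r) holds at a, so ◇◇(◇r ∧ r) is true at g.
      At a: ◇(◇r ∧ r) requires ◇r ∧ r at some successor in {b, c, f, g, h, i}.
        ◇r ∧ r holds at c, so ◇(◇r ∧ r) is true at a.

Yes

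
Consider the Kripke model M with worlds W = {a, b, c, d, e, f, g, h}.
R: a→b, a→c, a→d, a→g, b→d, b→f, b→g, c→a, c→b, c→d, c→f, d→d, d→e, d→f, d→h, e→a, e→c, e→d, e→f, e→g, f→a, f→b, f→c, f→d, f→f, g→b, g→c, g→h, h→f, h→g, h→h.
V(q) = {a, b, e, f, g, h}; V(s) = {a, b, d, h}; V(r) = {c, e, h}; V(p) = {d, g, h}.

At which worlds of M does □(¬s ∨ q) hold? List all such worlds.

g, h

Let φ = □(¬s ∨ q). Evaluate φ at each world:
  a (successors {b, c, d, g}): φ is false.
  b (successors {d, f, g}): φ is false.
  c (successors {a, b, d, f}): φ is false.
  d (successors {d, e, f, h}): φ is false.
  e (successors {a, c, d, f, g}): φ is false.
  f (successors {a, b, c, d, f}): φ is false.
  g (successors {b, c, h}): φ is true.
  h (successors {f, g, h}): φ is true.
For instance, at h:
  At h: □(¬s ∨ q) requires ¬s ∨ q at every successor {f, g, h}.
    At f: ¬s ∨ q is true.
    At g: ¬s ∨ q is true.
    At h: ¬s ∨ q is true.
  So □(¬s ∨ q) is true at h.
Satisfying worlds: {g, h}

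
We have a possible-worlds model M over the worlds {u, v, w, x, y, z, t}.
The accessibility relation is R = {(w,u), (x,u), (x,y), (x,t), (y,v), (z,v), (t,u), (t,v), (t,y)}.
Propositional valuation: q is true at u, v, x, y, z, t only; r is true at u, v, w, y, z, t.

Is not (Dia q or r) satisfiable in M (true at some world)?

Let φ = not (Dia q or r). Evaluate φ at each world:
  u (successors ∅): φ is false.
  v (successors ∅): φ is false.
  w (successors {u}): φ is false.
  x (successors {u, y, t}): φ is false.
  y (successors {v}): φ is false.
  z (successors {v}): φ is false.
  t (successors {u, v, y}): φ is false.
For instance, at t:
  At t: Dia q or r is true, so not (Dia q or r) is false.
    At t: Dia q is true, r is true, so Dia q or r is true.
      At t: Dia q requires q at some successor in {u, v, y}.
        q holds at u, so Dia q is true at t.

No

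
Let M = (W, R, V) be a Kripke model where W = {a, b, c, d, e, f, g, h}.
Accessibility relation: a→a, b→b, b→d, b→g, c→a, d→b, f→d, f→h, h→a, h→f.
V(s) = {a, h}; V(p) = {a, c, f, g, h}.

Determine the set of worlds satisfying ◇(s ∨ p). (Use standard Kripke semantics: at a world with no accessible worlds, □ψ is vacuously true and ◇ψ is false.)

Recall that ◇ψ holds at a world iff ψ holds at some accessible world.
Let φ = ◇(s ∨ p). Evaluate φ at each world:
  a (successors {a}): φ is true.
  b (successors {b, d, g}): φ is true.
  c (successors {a}): φ is true.
  d (successors {b}): φ is false.
  e (successors ∅): φ is false.
  f (successors {d, h}): φ is true.
  g (successors ∅): φ is false.
  h (successors {a, f}): φ is true.
For instance, at h:
  At h: ◇(s ∨ p) requires s ∨ p at some successor in {a, f}.
    s ∨ p holds at a, so ◇(s ∨ p) is true at h.
Satisfying worlds: {a, b, c, f, h}

a, b, c, f, h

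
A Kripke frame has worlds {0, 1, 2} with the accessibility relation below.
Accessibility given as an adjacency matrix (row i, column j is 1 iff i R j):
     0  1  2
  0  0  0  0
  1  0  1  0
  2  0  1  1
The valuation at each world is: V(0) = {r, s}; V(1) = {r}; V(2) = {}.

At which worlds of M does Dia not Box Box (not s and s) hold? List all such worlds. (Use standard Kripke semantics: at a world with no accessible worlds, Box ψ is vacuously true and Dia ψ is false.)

Let φ = Dia not Box Box (not s and s). Evaluate φ at each world:
  0 (successors ∅): φ is false.
  1 (successors {1}): φ is true.
  2 (successors {1, 2}): φ is true.
For instance, at 2:
  At 2: Dia not Box Box (not s and s) requires not Box Box (not s and s) at some successor in {1, 2}.
    not Box Box (not s and s) holds at 1, so Dia not Box Box (not s and s) is true at 2.
      At 1: Box Box (not s and s) is false, so not Box Box (not s and s) is true.
Satisfying worlds: {1, 2}

1, 2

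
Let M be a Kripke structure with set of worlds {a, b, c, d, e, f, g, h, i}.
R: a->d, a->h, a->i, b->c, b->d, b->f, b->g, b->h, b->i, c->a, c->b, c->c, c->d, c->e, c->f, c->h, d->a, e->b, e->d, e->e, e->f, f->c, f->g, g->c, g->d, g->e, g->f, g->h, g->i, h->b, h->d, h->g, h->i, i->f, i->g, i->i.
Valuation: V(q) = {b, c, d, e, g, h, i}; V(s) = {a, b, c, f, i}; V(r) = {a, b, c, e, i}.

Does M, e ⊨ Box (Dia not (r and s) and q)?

Recall that Box ψ holds at a world iff ψ holds at every accessible world, and Dia ψ holds iff ψ holds at some accessible world.
At e: Box (Dia not (r and s) and q) requires Dia not (r and s) and q at every successor {b, d, e, f}.
  Dia not (r and s) and q fails at d, so Box (Dia not (r and s) and q) is false at e.
    At d: Dia not (r and s) is false, q is true, so Dia not (r and s) and q is false.
      At d: Dia not (r and s) requires not (r and s) at some successor in {a}.
        At a: not (r and s) is false.
      So Dia not (r and s) is false at d.

No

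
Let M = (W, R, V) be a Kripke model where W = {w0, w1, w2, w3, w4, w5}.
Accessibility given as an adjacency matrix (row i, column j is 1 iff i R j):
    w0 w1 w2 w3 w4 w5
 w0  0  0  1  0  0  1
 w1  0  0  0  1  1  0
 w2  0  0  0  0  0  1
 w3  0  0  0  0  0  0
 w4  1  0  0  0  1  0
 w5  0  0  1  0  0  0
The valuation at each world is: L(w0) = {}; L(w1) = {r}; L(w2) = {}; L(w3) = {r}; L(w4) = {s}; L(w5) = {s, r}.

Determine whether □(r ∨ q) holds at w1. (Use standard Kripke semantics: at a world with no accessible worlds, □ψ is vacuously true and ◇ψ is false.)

At w1: □(r ∨ q) requires r ∨ q at every successor {w3, w4}.
  r ∨ q fails at w4, so □(r ∨ q) is false at w1.

No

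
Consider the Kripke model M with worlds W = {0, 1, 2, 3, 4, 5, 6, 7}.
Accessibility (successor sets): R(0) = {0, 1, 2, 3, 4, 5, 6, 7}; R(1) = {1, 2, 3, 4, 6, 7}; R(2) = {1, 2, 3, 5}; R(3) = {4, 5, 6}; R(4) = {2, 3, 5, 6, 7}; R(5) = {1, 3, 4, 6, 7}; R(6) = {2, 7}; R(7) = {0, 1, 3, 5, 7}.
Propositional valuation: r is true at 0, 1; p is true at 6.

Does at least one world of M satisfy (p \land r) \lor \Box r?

Let φ = (p \land r) \lor \Box r. Evaluate φ at each world:
  0 (successors {0, 1, 2, 3, 4, 5, 6, 7}): φ is false.
  1 (successors {1, 2, 3, 4, 6, 7}): φ is false.
  2 (successors {1, 2, 3, 5}): φ is false.
  3 (successors {4, 5, 6}): φ is false.
  4 (successors {2, 3, 5, 6, 7}): φ is false.
  5 (successors {1, 3, 4, 6, 7}): φ is false.
  6 (successors {2, 7}): φ is false.
  7 (successors {0, 1, 3, 5, 7}): φ is false.
For instance, at 3:
  At 3: p \land r is false, \Box r is false, so (p \land r) \lor \Box r is false.
    At 3: \Box r requires r at every successor {4, 5, 6}.
      r fails at 4, so \Box r is false at 3.

No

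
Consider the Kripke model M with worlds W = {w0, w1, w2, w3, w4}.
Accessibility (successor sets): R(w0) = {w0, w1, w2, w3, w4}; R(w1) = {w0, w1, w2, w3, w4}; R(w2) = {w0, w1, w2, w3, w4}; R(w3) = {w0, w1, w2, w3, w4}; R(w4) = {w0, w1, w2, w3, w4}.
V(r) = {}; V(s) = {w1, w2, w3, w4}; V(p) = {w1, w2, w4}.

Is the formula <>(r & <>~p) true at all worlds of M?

Recall that <>ψ holds at a world iff ψ holds at some accessible world.
Let φ = <>(r & <>~p). Evaluate φ at each world:
  w0 (successors {w0, w1, w2, w3, w4}): φ is false.
  w1 (successors {w0, w1, w2, w3, w4}): φ is false.
  w2 (successors {w0, w1, w2, w3, w4}): φ is false.
  w3 (successors {w0, w1, w2, w3, w4}): φ is false.
  w4 (successors {w0, w1, w2, w3, w4}): φ is false.
Detail at w0 (counterexample):
  At w0: <>(r & <>~p) requires r & <>~p at some successor in {w0, w1, w2, w3, w4}.
    At w0: r & <>~p is false.
    At w1: r & <>~p is false.
    At w2: r & <>~p is false.
    At w3: r & <>~p is false.
    At w4: r & <>~p is false.
  So <>(r & <>~p) is false at w0.

No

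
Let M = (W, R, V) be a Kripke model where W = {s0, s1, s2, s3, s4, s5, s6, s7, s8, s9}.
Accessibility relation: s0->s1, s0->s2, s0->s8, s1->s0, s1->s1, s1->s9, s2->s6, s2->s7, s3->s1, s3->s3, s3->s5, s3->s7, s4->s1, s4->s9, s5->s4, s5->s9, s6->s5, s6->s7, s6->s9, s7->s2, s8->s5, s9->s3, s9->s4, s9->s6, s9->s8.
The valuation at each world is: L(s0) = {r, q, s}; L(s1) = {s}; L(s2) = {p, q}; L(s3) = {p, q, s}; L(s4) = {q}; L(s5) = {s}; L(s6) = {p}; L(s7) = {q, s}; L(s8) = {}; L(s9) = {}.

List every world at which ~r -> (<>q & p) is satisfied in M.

s0, s2, s3, s6

Let φ = ~r -> (<>q & p). Evaluate φ at each world:
  s0 (successors {s1, s2, s8}): φ is true.
  s1 (successors {s0, s1, s9}): φ is false.
  s2 (successors {s6, s7}): φ is true.
  s3 (successors {s1, s3, s5, s7}): φ is true.
  s4 (successors {s1, s9}): φ is false.
  s5 (successors {s4, s9}): φ is false.
  s6 (successors {s5, s7, s9}): φ is true.
  s7 (successors {s2}): φ is false.
  s8 (successors {s5}): φ is false.
  s9 (successors {s3, s4, s6, s8}): φ is false.
For instance, at s9:
  At s9: ~r is true, <>q & p is false, so ~r -> (<>q & p) is false.
    At s9: <>q is true, p is false, so <>q & p is false.
      At s9: <>q requires q at some successor in {s3, s4, s6, s8}.
        q holds at s3, so <>q is true at s9.
Satisfying worlds: {s0, s2, s3, s6}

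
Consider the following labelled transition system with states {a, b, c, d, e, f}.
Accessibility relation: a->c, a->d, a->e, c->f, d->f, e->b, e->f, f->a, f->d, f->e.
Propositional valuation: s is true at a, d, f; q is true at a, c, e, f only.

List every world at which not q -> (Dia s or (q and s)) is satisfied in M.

Let φ = not q -> (Dia s or (q and s)). Evaluate φ at each world:
  a (successors {c, d, e}): φ is true.
  b (successors ∅): φ is false.
  c (successors {f}): φ is true.
  d (successors {f}): φ is true.
  e (successors {b, f}): φ is true.
  f (successors {a, d, e}): φ is true.
For instance, at f:
  At f: not q is false, Dia s or (q and s) is true, so not q -> (Dia s or (q and s)) is true.
    At f: Dia s is true, q and s is true, so Dia s or (q and s) is true.
      At f: Dia s requires s at some successor in {a, d, e}.
        s holds at a, so Dia s is true at f.
Satisfying worlds: {a, c, d, e, f}

a, c, d, e, f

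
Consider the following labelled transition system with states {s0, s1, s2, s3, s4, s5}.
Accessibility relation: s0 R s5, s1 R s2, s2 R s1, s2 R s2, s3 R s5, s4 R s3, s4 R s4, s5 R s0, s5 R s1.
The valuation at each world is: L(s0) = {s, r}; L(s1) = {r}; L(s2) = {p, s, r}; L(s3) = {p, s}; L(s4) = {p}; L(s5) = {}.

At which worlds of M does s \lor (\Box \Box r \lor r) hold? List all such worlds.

Let φ = s \lor (\Box \Box r \lor r). Evaluate φ at each world:
  s0 (successors {s5}): φ is true.
  s1 (successors {s2}): φ is true.
  s2 (successors {s1, s2}): φ is true.
  s3 (successors {s5}): φ is true.
  s4 (successors {s3, s4}): φ is false.
  s5 (successors {s0, s1}): φ is false.
For instance, at s4:
  At s4: s is false, \Box \Box r \lor r is false, so s \lor (\Box \Box r \lor r) is false.
    At s4: \Box \Box r is false, r is false, so \Box \Box r \lor r is false.
      At s4: \Box \Box r requires \Box r at every successor {s3, s4}.
        \Box r fails at s3, so \Box \Box r is false at s4.
Satisfying worlds: {s0, s1, s2, s3}

s0, s1, s2, s3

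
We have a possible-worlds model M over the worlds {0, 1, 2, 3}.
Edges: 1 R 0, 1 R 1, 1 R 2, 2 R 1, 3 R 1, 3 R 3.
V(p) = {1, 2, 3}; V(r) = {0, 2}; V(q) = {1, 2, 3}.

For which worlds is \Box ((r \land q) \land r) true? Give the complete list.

0

Recall that \Box ψ holds at a world iff ψ holds at every accessible world, and \Diamond ψ holds iff ψ holds at some accessible world.
Let φ = \Box ((r \land q) \land r). Evaluate φ at each world:
  0 (successors ∅): φ is true.
  1 (successors {0, 1, 2}): φ is false.
  2 (successors {1}): φ is false.
  3 (successors {1, 3}): φ is false.
For instance, at 2:
  At 2: \Box ((r \land q) \land r) requires (r \land q) \land r at every successor {1}.
    (r \land q) \land r fails at 1, so \Box ((r \land q) \land r) is false at 2.
Satisfying worlds: {0}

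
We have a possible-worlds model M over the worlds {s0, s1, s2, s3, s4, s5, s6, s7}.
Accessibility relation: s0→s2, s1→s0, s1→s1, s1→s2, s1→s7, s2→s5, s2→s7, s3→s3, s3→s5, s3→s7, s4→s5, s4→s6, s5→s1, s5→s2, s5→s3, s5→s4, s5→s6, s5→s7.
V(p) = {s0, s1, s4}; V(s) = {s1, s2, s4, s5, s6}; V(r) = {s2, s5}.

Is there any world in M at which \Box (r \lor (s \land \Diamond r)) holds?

Let φ = \Box (r \lor (s \land \Diamond r)). Evaluate φ at each world:
  s0 (successors {s2}): φ is true.
  s1 (successors {s0, s1, s2, s7}): φ is false.
  s2 (successors {s5, s7}): φ is false.
  s3 (successors {s3, s5, s7}): φ is false.
  s4 (successors {s5, s6}): φ is false.
  s5 (successors {s1, s2, s3, s4, s6, s7}): φ is false.
  s6 (successors ∅): φ is true.
  s7 (successors ∅): φ is true.
Detail at s0 (witness):
  At s0: \Box (r \lor (s \land \Diamond r)) requires r \lor (s \land \Diamond r) at every successor {s2}.
      At s2: r is true, s \land \Diamond r is true, so r \lor (s \land \Diamond r) is true.
  So \Box (r \lor (s \land \Diamond r)) is true at s0.

Yes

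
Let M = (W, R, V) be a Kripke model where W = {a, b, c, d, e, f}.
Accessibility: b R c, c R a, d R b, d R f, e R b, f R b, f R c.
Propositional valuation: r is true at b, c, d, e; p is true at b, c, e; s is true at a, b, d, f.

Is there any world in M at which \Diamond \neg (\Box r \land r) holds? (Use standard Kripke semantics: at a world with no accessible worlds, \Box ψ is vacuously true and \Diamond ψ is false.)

Let φ = \Diamond \neg (\Box r \land r). Evaluate φ at each world:
  a (successors ∅): φ is false.
  b (successors {c}): φ is true.
  c (successors {a}): φ is true.
  d (successors {b, f}): φ is true.
  e (successors {b}): φ is false.
  f (successors {b, c}): φ is true.
Detail at b (witness):
  At b: \Diamond \neg (\Box r \land r) requires \neg (\Box r \land r) at some successor in {c}.
    \neg (\Box r \land r) holds at c, so \Diamond \neg (\Box r \land r) is true at b.
      At c: \Box r \land r is false, so \neg (\Box r \land r) is true.

Yes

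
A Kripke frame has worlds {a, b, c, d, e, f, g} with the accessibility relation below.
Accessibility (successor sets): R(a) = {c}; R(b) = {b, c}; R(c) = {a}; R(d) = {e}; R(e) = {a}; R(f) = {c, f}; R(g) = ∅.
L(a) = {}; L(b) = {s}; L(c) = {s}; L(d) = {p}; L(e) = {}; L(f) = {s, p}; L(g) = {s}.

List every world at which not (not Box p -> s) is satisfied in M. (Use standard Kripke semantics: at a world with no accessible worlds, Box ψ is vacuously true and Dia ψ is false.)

Let φ = not (not Box p -> s). Evaluate φ at each world:
  a (successors {c}): φ is true.
  b (successors {b, c}): φ is false.
  c (successors {a}): φ is false.
  d (successors {e}): φ is true.
  e (successors {a}): φ is true.
  f (successors {c, f}): φ is false.
  g (successors ∅): φ is false.
For instance, at f:
  At f: not Box p -> s is true, so not (not Box p -> s) is false.
    At f: not Box p is true, s is true, so not Box p -> s is true.
      At f: Box p is false, so not Box p is true.
Satisfying worlds: {a, d, e}

a, d, e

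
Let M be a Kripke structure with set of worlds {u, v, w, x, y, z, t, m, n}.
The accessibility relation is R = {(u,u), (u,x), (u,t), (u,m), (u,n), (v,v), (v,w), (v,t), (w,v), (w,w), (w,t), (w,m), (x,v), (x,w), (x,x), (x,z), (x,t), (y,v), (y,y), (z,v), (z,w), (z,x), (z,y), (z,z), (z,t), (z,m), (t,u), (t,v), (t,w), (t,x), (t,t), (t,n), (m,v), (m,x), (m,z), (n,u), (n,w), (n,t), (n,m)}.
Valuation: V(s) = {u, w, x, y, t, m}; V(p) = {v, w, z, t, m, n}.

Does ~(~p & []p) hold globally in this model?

Let φ = ~(~p & []p). Evaluate φ at each world:
  u (successors {u, x, t, m, n}): φ is true.
  v (successors {v, w, t}): φ is true.
  w (successors {v, w, t, m}): φ is true.
  x (successors {v, w, x, z, t}): φ is true.
  y (successors {v, y}): φ is true.
  z (successors {v, w, x, y, z, t, m}): φ is true.
  t (successors {u, v, w, x, t, n}): φ is true.
  m (successors {v, x, z}): φ is true.
  n (successors {u, w, t, m}): φ is true.
For instance, at v:
  At v: ~p & []p is false, so ~(~p & []p) is true.
    At v: ~p is false, []p is true, so ~p & []p is false.
      At v: []p requires p at every successor {v, w, t}.
        At v: p is true.
        At w: p is true.
        At t: p is true.
      So []p is true at v.

Yes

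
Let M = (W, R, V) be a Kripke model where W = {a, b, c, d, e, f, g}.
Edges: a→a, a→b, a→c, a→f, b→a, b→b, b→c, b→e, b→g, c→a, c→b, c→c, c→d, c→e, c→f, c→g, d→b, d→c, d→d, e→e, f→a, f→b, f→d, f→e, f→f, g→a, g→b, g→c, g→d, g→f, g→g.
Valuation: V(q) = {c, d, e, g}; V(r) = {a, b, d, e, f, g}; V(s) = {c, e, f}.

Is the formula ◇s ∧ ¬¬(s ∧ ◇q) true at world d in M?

Recall that ◇ψ holds at a world iff ψ holds at some accessible world.
At d: ◇s is true, ¬¬(s ∧ ◇q) is false, so ◇s ∧ ¬¬(s ∧ ◇q) is false.
  At d: ◇s requires s at some successor in {b, c, d}.
    s holds at c, so ◇s is true at d.
  At d: ¬(s ∧ ◇q) is true, so ¬¬(s ∧ ◇q) is false.
    At d: s ∧ ◇q is false, so ¬(s ∧ ◇q) is true.
      At d: s is false, ◇q is true, so s ∧ ◇q is false.

No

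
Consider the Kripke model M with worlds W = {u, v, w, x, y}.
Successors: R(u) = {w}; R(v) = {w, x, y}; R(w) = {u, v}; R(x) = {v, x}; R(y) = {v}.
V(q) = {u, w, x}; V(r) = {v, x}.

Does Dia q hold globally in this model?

Recall that Dia ψ holds at a world iff ψ holds at some accessible world.
Let φ = Dia q. Evaluate φ at each world:
  u (successors {w}): φ is true.
  v (successors {w, x, y}): φ is true.
  w (successors {u, v}): φ is true.
  x (successors {v, x}): φ is true.
  y (successors {v}): φ is false.
Detail at y (counterexample):
  At y: Dia q requires q at some successor in {v}.
    At v: q is false.
  So Dia q is false at y.

No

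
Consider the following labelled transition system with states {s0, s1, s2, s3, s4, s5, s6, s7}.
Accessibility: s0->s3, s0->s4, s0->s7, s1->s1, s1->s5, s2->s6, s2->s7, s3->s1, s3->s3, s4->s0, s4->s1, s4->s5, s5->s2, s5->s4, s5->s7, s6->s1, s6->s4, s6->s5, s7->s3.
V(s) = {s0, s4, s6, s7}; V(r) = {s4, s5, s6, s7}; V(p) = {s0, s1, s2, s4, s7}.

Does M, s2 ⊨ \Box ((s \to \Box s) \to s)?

At s2: \Box ((s \to \Box s) \to s) requires (s \to \Box s) \to s at every successor {s6, s7}.
    At s6: s \to \Box s is false, s is true, so (s \to \Box s) \to s is true.
      At s6: s is true, \Box s is false, so s \to \Box s is false.
    At s7: s \to \Box s is false, s is true, so (s \to \Box s) \to s is true.
      At s7: s is true, \Box s is false, so s \to \Box s is false.
So \Box ((s \to \Box s) \to s) is true at s2.

Yes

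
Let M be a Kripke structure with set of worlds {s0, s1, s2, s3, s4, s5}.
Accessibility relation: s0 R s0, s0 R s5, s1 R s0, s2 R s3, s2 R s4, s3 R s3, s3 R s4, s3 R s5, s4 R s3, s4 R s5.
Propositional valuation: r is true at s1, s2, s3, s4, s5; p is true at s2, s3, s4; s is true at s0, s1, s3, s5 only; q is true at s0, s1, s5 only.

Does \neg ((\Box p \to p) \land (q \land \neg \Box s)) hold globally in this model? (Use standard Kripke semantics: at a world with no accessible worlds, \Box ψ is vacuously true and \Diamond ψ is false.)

Recall that \Box ψ holds at a world iff ψ holds at every accessible world, and \Diamond ψ holds iff ψ holds at some accessible world.
Let φ = \neg ((\Box p \to p) \land (q \land \neg \Box s)). Evaluate φ at each world:
  s0 (successors {s0, s5}): φ is true.
  s1 (successors {s0}): φ is true.
  s2 (successors {s3, s4}): φ is true.
  s3 (successors {s3, s4, s5}): φ is true.
  s4 (successors {s3, s5}): φ is true.
  s5 (successors ∅): φ is true.
For instance, at s3:
  At s3: (\Box p \to p) \land (q \land \neg \Box s) is false, so \neg ((\Box p \to p) \land (q \land \neg \Box s)) is true.
    At s3: \Box p \to p is true, q \land \neg \Box s is false, so (\Box p \to p) \land (q \land \neg \Box s) is false.
      At s3: \Box p is false, p is true, so \Box p \to p is true.
      At s3: q is false, \neg \Box s is true, so q \land \neg \Box s is false.

Yes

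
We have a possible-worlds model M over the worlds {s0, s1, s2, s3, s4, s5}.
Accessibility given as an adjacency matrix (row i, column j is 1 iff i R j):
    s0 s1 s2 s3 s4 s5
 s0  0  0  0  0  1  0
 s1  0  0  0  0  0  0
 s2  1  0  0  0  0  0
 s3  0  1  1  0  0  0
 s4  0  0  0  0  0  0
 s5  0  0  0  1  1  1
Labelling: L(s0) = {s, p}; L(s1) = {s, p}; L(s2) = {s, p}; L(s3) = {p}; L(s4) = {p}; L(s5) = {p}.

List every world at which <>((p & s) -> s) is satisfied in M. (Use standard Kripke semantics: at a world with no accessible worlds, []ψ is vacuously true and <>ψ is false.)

s0, s2, s3, s5

Let φ = <>((p & s) -> s). Evaluate φ at each world:
  s0 (successors {s4}): φ is true.
  s1 (successors ∅): φ is false.
  s2 (successors {s0}): φ is true.
  s3 (successors {s1, s2}): φ is true.
  s4 (successors ∅): φ is false.
  s5 (successors {s3, s4, s5}): φ is true.
For instance, at s5:
  At s5: <>((p & s) -> s) requires (p & s) -> s at some successor in {s3, s4, s5}.
    (p & s) -> s holds at s3, so <>((p & s) -> s) is true at s5.
Satisfying worlds: {s0, s2, s3, s5}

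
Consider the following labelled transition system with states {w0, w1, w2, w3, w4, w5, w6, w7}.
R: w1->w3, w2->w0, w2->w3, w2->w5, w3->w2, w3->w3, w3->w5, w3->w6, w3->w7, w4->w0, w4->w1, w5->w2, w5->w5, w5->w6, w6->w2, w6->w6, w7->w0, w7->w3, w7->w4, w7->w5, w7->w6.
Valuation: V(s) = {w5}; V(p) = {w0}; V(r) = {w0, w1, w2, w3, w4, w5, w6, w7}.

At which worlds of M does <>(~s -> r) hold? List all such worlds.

Let φ = <>(~s -> r). Evaluate φ at each world:
  w0 (successors ∅): φ is false.
  w1 (successors {w3}): φ is true.
  w2 (successors {w0, w3, w5}): φ is true.
  w3 (successors {w2, w3, w5, w6, w7}): φ is true.
  w4 (successors {w0, w1}): φ is true.
  w5 (successors {w2, w5, w6}): φ is true.
  w6 (successors {w2, w6}): φ is true.
  w7 (successors {w0, w3, w4, w5, w6}): φ is true.
For instance, at w6:
  At w6: <>(~s -> r) requires ~s -> r at some successor in {w2, w6}.
    ~s -> r holds at w2, so <>(~s -> r) is true at w6.
Satisfying worlds: {w1, w2, w3, w4, w5, w6, w7}

w1, w2, w3, w4, w5, w6, w7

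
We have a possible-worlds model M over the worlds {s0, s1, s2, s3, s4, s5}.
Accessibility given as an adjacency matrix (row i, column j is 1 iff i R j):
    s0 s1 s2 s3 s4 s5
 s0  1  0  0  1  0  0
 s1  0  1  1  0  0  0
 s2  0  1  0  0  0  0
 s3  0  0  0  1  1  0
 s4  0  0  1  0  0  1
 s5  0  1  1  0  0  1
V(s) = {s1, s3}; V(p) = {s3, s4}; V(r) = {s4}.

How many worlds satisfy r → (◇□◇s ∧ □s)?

5

Let φ = r → (◇□◇s ∧ □s). Evaluate φ at each world:
  s0 (successors {s0, s3}): φ is true.
  s1 (successors {s1, s2}): φ is true.
  s2 (successors {s1}): φ is true.
  s3 (successors {s3, s4}): φ is true.
  s4 (successors {s2, s5}): φ is false.
  s5 (successors {s1, s2, s5}): φ is true.
For instance, at s5:
  At s5: r is false, ◇□◇s ∧ □s is false, so r → (◇□◇s ∧ □s) is true.
    At s5: ◇□◇s is true, □s is false, so ◇□◇s ∧ □s is false.
      At s5: ◇□◇s requires □◇s at some successor in {s1, s2, s5}.
        □◇s holds at s1, so ◇□◇s is true at s5.
      At s5: □s requires s at every successor {s1, s2, s5}.
        s fails at s2, so □s is false at s5.
Satisfying worlds: {s0, s1, s2, s3, s5}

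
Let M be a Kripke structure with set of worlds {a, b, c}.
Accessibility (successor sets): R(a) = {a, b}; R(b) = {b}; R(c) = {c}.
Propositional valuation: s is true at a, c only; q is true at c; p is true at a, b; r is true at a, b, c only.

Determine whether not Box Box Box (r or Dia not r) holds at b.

No

Recall that Box ψ holds at a world iff ψ holds at every accessible world, and Dia ψ holds iff ψ holds at some accessible world.
At b: Box Box Box (r or Dia not r) is true, so not Box Box Box (r or Dia not r) is false.
  At b: Box Box Box (r or Dia not r) requires Box Box (r or Dia not r) at every successor {b}.
      At b: Box Box (r or Dia not r) requires Box (r or Dia not r) at every successor {b}.
        At b: Box (r or Dia not r) is true.
      So Box Box (r or Dia not r) is true at b.
  So Box Box Box (r or Dia not r) is true at b.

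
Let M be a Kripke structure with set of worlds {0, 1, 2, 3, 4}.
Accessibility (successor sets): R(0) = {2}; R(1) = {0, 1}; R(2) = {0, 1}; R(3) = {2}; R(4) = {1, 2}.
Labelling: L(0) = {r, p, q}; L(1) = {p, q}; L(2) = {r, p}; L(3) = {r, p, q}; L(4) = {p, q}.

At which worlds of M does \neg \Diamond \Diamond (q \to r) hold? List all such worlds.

Let φ = \neg \Diamond \Diamond (q \to r). Evaluate φ at each world:
  0 (successors {2}): φ is false.
  1 (successors {0, 1}): φ is false.
  2 (successors {0, 1}): φ is false.
  3 (successors {2}): φ is false.
  4 (successors {1, 2}): φ is false.
For instance, at 4:
  At 4: \Diamond \Diamond (q \to r) is true, so \neg \Diamond \Diamond (q \to r) is false.
    At 4: \Diamond \Diamond (q \to r) requires \Diamond (q \to r) at some successor in {1, 2}.
      \Diamond (q \to r) holds at 1, so \Diamond \Diamond (q \to r) is true at 4.
Satisfying worlds: none.

none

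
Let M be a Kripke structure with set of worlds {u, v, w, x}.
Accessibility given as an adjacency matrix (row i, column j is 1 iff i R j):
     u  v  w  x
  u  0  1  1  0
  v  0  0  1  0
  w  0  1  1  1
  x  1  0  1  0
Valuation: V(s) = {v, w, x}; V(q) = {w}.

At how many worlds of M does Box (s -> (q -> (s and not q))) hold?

0

Let φ = Box (s -> (q -> (s and not q))). Evaluate φ at each world:
  u (successors {v, w}): φ is false.
  v (successors {w}): φ is false.
  w (successors {v, w, x}): φ is false.
  x (successors {u, w}): φ is false.
For instance, at x:
  At x: Box (s -> (q -> (s and not q))) requires s -> (q -> (s and not q)) at every successor {u, w}.
    s -> (q -> (s and not q)) fails at w, so Box (s -> (q -> (s and not q))) is false at x.
Satisfying worlds: none.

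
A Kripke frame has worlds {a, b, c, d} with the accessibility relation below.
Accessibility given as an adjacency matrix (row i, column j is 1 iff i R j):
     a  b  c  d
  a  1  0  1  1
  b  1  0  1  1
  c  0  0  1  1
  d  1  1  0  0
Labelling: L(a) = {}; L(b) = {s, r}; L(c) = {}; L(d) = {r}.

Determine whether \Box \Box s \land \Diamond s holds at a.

At a: \Box \Box s is false, \Diamond s is false, so \Box \Box s \land \Diamond s is false.
  At a: \Box \Box s requires \Box s at every successor {a, c, d}.
    \Box s fails at a, so \Box \Box s is false at a.
      At a: \Box s requires s at every successor {a, c, d}.
        s fails at a, so \Box s is false at a.
  At a: \Diamond s requires s at some successor in {a, c, d}.
    At a: s is false.
    At c: s is false.
    At d: s is false.
  So \Diamond s is false at a.

No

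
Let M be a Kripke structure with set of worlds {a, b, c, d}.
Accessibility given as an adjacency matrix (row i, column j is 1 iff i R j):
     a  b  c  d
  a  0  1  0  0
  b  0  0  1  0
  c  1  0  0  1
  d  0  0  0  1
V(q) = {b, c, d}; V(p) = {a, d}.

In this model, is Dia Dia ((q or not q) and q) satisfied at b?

Yes

At b: Dia Dia ((q or not q) and q) requires Dia ((q or not q) and q) at some successor in {c}.
  Dia ((q or not q) and q) holds at c, so Dia Dia ((q or not q) and q) is true at b.
    At c: Dia ((q or not q) and q) requires (q or not q) and q at some successor in {a, d}.
      (q or not q) and q holds at d, so Dia ((q or not q) and q) is true at c.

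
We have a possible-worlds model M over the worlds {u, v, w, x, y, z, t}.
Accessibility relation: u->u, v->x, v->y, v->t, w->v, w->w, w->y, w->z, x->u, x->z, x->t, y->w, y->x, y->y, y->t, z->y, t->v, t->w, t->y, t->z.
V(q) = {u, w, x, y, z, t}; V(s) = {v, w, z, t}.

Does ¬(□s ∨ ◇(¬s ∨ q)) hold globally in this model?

Let φ = ¬(□s ∨ ◇(¬s ∨ q)). Evaluate φ at each world:
  u (successors {u}): φ is false.
  v (successors {x, y, t}): φ is false.
  w (successors {v, w, y, z}): φ is false.
  x (successors {u, z, t}): φ is false.
  y (successors {w, x, y, t}): φ is false.
  z (successors {y}): φ is false.
  t (successors {v, w, y, z}): φ is false.
Detail at u (counterexample):
  At u: □s ∨ ◇(¬s ∨ q) is true, so ¬(□s ∨ ◇(¬s ∨ q)) is false.
    At u: □s is false, ◇(¬s ∨ q) is true, so □s ∨ ◇(¬s ∨ q) is true.
      At u: □s requires s at every successor {u}.
        s fails at u, so □s is false at u.
      At u: ◇(¬s ∨ q) requires ¬s ∨ q at some successor in {u}.
        ¬s ∨ q holds at u, so ◇(¬s ∨ q) is true at u.

No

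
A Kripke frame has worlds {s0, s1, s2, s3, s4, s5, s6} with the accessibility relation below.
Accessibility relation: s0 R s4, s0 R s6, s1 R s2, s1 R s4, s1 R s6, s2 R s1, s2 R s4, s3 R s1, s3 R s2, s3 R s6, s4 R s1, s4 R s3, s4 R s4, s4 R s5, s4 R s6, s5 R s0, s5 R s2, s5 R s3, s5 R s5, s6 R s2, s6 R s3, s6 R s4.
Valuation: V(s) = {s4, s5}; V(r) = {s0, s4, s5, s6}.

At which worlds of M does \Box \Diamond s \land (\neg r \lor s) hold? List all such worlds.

s1, s2, s3

Let φ = \Box \Diamond s \land (\neg r \lor s). Evaluate φ at each world:
  s0 (successors {s4, s6}): φ is false.
  s1 (successors {s2, s4, s6}): φ is true.
  s2 (successors {s1, s4}): φ is true.
  s3 (successors {s1, s2, s6}): φ is true.
  s4 (successors {s1, s3, s4, s5, s6}): φ is false.
  s5 (successors {s0, s2, s3, s5}): φ is false.
  s6 (successors {s2, s3, s4}): φ is false.
For instance, at s0:
  At s0: \Box \Diamond s is true, \neg r \lor s is false, so \Box \Diamond s \land (\neg r \lor s) is false.
    At s0: \Box \Diamond s requires \Diamond s at every successor {s4, s6}.
      At s4: \Diamond s is true.
      At s6: \Diamond s is true.
    So \Box \Diamond s is true at s0.
Satisfying worlds: {s1, s2, s3}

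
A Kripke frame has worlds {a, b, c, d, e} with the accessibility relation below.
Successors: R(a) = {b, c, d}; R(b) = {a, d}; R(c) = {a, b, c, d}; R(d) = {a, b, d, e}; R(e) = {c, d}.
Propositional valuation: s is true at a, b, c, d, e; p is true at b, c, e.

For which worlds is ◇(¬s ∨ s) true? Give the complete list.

Let φ = ◇(¬s ∨ s). Evaluate φ at each world:
  a (successors {b, c, d}): φ is true.
  b (successors {a, d}): φ is true.
  c (successors {a, b, c, d}): φ is true.
  d (successors {a, b, d, e}): φ is true.
  e (successors {c, d}): φ is true.
For instance, at e:
  At e: ◇(¬s ∨ s) requires ¬s ∨ s at some successor in {c, d}.
    ¬s ∨ s holds at c, so ◇(¬s ∨ s) is true at e.
Satisfying worlds: {a, b, c, d, e}

a, b, c, d, e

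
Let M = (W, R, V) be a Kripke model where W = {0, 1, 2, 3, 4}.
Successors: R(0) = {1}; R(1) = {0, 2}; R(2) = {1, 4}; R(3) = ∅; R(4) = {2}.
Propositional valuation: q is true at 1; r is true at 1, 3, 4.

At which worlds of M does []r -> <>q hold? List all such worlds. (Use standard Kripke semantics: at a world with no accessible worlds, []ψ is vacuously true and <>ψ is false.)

Recall that []ψ holds at a world iff ψ holds at every accessible world, and <>ψ holds iff ψ holds at some accessible world.
Let φ = []r -> <>q. Evaluate φ at each world:
  0 (successors {1}): φ is true.
  1 (successors {0, 2}): φ is true.
  2 (successors {1, 4}): φ is true.
  3 (successors ∅): φ is false.
  4 (successors {2}): φ is true.
For instance, at 0:
  At 0: []r is true, <>q is true, so []r -> <>q is true.
    At 0: []r requires r at every successor {1}.
      At 1: r is true.
    So []r is true at 0.
    At 0: <>q requires q at some successor in {1}.
      q holds at 1, so <>q is true at 0.
Satisfying worlds: {0, 1, 2, 4}

0, 1, 2, 4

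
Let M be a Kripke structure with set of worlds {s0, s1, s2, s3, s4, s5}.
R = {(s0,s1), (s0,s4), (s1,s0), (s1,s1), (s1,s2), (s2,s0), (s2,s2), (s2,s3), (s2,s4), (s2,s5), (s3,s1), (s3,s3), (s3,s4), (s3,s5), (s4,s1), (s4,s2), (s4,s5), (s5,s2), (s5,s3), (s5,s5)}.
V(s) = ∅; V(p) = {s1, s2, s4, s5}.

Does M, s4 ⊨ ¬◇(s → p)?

No

Recall that ◇ψ holds at a world iff ψ holds at some accessible world.
At s4: ◇(s → p) is true, so ¬◇(s → p) is false.
  At s4: ◇(s → p) requires s → p at some successor in {s1, s2, s5}.
    s → p holds at s1, so ◇(s → p) is true at s4.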